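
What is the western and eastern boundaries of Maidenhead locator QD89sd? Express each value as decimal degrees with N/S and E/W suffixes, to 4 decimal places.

157.5000° E, 157.5833° E

Field Q=16, D=3: +16·20° lon, +3·10° lat → SW at lon 140°, lat -60°.
Square 8, 9: +8·2° lon, +9·1° lat → SW at lon 156°, lat -51°.
Subsquare s=18, d=3: +18·0.0833333° lon, +3·0.0416667° lat → SW at lon 157.5°, lat -50.875°.
Cell spans 0.0833333° lon × 0.0416667° lat.
west 157.5000° E, east 157.5833° E.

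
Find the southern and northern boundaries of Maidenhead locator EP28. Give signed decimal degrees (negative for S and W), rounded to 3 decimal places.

68.000, 69.000

Field E=4, P=15: +4·20° lon, +15·10° lat → SW at lon -100°, lat 60°.
Square 2, 8: +2·2° lon, +8·1° lat → SW at lon -96°, lat 68°.
Cell spans 2° lon × 1° lat.
south 68.000, north 69.000.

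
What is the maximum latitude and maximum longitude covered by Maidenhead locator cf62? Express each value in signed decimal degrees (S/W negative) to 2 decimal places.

-37.00, -126.00

Field C=2, F=5: +2·20° lon, +5·10° lat → SW at lon -140°, lat -40°.
Square 6, 2: +6·2° lon, +2·1° lat → SW at lon -128°, lat -38°.
Cell spans 2° lon × 1° lat. NE corner is SW corner plus one full cell.
latitude -37.00, longitude -126.00.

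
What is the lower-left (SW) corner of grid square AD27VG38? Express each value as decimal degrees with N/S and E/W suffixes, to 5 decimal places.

Field A=0, D=3: +0·20° lon, +3·10° lat → SW at lon -180°, lat -60°.
Square 2, 7: +2·2° lon, +7·1° lat → SW at lon -176°, lat -53°.
Subsquare v=21, g=6: +21·0.0833333° lon, +6·0.0416667° lat → SW at lon -174.25°, lat -52.75°.
Extended square 3, 8: +3·0.00833333° lon, +8·0.00416667° lat → SW at lon -174.225°, lat -52.7167°.
latitude 52.71667° S, longitude 174.22500° W.

52.71667° S, 174.22500° W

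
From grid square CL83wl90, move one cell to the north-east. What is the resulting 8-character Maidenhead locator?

CL83xl01

Longitude extended square 9; +1 → 10, wraps to 0, carry into subsquare.
Longitude subsquare w = 22; +1 → 23 = x.
Latitude extended square 0; +1 → 1.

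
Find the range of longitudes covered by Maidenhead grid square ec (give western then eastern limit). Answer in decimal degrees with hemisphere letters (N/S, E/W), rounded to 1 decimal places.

Field E=4, C=2: +4·20° lon, +2·10° lat → SW at lon -100°, lat -70°.
Cell spans 20° lon × 10° lat.
west 100.0° W, east 80.0° W.

100.0° W, 80.0° W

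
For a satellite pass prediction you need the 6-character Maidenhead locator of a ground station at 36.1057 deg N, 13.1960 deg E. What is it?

JM66oc

Offset from 180°W / 90°S: lon 193.1960°, lat 126.1057°.
Field (20°×10°, letters A–R): lon ⌊193.1960/20⌋ = 9 → J; lat ⌊126.1057/10⌋ = 12 → M.
Square (2°×1°, digits 0–9): lon ⌊13.1960/2⌋ = 6; lat ⌊6.1057/1⌋ = 6.
Subsquare (5′×2.5′, letters a–x): lon ⌊1.1960/0.0833333⌋ = 14 → o; lat ⌊0.1057/0.0416667⌋ = 2 → c.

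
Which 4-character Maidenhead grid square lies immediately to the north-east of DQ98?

Longitude square 9; +1 → 10, wraps to 0, carry into field.
Longitude field D = 3; +1 → 4 = E.
Latitude square 8; +1 → 9.

EQ09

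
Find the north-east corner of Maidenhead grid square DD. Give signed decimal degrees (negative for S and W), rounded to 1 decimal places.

Field D=3, D=3: +3·20° lon, +3·10° lat → SW at lon -120°, lat -60°.
Cell spans 20° lon × 10° lat. NE corner is SW corner plus one full cell.
latitude -50.0, longitude -100.0.

-50.0, -100.0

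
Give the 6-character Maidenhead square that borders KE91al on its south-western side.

Longitude subsquare a = 0; −1 → -1, wraps to 23 = x, carry into square.
Longitude square 9; −1 → 8.
Latitude subsquare l = 11; −1 → 10 = k.

KE81xk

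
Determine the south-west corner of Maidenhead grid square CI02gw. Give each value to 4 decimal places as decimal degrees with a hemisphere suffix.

Field C=2, I=8: +2·20° lon, +8·10° lat → SW at lon -140°, lat -10°.
Square 0, 2: +0·2° lon, +2·1° lat → SW at lon -140°, lat -8°.
Subsquare g=6, w=22: +6·0.0833333° lon, +22·0.0416667° lat → SW at lon -139.5°, lat -7.08333°.
latitude 7.0833° S, longitude 139.5000° W.

7.0833° S, 139.5000° W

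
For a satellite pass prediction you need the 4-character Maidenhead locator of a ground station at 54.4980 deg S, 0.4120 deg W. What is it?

Add 180° to longitude and 90° to latitude: 179.59, 35.50.
Field (20°×10°, letters A–R): 179.59/20 → 8 → I, 35.50/10 → 3 → D; chars ID.
Square (2°×1°, digits 0–9): 19.59/2 → 9, 5.50/1 → 5; chars 95.

ID95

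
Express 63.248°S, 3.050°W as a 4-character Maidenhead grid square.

IC86

Add 180° to longitude and 90° to latitude: 176.95, 26.75.
Field: lon ⌊176.95/20⌋ = 8 → I; lat ⌊26.75/10⌋ = 2 → C.
Square: lon ⌊16.95/2⌋ = 8; lat ⌊6.75/1⌋ = 6.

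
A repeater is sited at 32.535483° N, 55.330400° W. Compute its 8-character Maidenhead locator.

GM22im08

Offset from 180°W / 90°S: lon 124.66960°, lat 122.53548°.
Field: lon ⌊124.66960/20⌋ = 6 → G; lat ⌊122.53548/10⌋ = 12 → M.
Square: lon ⌊4.66960/2⌋ = 2; lat ⌊2.53548/1⌋ = 2.
Subsquare: lon ⌊0.66960/0.0833333⌋ = 8 → i; lat ⌊0.53548/0.0416667⌋ = 12 → m.
Extended square: lon ⌊0.00293/0.00833333⌋ = 0; lat ⌊0.03548/0.00416667⌋ = 8.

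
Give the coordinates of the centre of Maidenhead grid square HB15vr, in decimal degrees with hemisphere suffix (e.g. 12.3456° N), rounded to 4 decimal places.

Field H=7, B=1: +7·20° lon, +1·10° lat → SW at lon -40°, lat -80°.
Square 1, 5: +1·2° lon, +5·1° lat → SW at lon -38°, lat -75°.
Subsquare v=21, r=17: +21·0.0833333° lon, +17·0.0416667° lat → SW at lon -36.25°, lat -74.2917°.
Cell spans 0.0833333° lon × 0.0416667° lat. Centre is SW corner plus half of each.
latitude 74.2708° S, longitude 36.2083° W.

74.2708° S, 36.2083° W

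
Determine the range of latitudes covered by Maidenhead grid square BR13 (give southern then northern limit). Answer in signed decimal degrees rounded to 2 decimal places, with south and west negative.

83.00, 84.00

Field B=1, R=17: +1·20° lon, +17·10° lat → SW at lon -160°, lat 80°.
Square 1, 3: +1·2° lon, +3·1° lat → SW at lon -158°, lat 83°.
Cell spans 2° lon × 1° lat.
south 83.00, north 84.00.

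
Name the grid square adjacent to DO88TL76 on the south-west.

Longitude extended square 7; −1 → 6.
Latitude extended square 6; −1 → 5.

DO88tl65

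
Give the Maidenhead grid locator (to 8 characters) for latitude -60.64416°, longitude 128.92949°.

PC49li15

Offset from 180°W / 90°S: lon 308.92949°, lat 29.35584°.
Field: lon ⌊308.92949/20⌋ = 15 → P; lat ⌊29.35584/10⌋ = 2 → C.
Square: lon ⌊8.92949/2⌋ = 4; lat ⌊9.35584/1⌋ = 9.
Subsquare: lon ⌊0.92949/0.0833333⌋ = 11 → l; lat ⌊0.35584/0.0416667⌋ = 8 → i.
Extended square: lon ⌊0.01282/0.00833333⌋ = 1; lat ⌊0.02251/0.00416667⌋ = 5.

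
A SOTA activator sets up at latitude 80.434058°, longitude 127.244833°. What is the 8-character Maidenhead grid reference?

PR30ok94

Add 180° to longitude and 90° to latitude: 307.24483, 170.43406.
Field: lon ⌊307.24483/20⌋ = 15 → P; lat ⌊170.43406/10⌋ = 17 → R.
Square: lon ⌊7.24483/2⌋ = 3; lat ⌊0.43406/1⌋ = 0.
Subsquare: lon ⌊1.24483/0.0833333⌋ = 14 → o; lat ⌊0.43406/0.0416667⌋ = 10 → k.
Extended square: lon ⌊0.07817/0.00833333⌋ = 9; lat ⌊0.01739/0.00416667⌋ = 4.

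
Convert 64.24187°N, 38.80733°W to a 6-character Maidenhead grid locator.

Shift to the Maidenhead origin (180°W, 90°S): lon 141.1927, lat 154.2419.
Field: 141.1927/20 → 7 → H, 154.2419/10 → 15 → P; chars HP.
Square: 1.1927/2 → 0, 4.2419/1 → 4; chars 04.
Subsquare: 1.1927/0.0833333 → 14 → o, 0.2419/0.0416667 → 5 → f; chars of.

HP04of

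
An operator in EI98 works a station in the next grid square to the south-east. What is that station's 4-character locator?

FI07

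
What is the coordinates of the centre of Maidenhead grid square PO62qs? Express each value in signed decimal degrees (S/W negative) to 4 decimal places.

52.7708, 133.3750

Field P=15, O=14: +15·20° lon, +14·10° lat → SW at lon 120°, lat 50°.
Square 6, 2: +6·2° lon, +2·1° lat → SW at lon 132°, lat 52°.
Subsquare q=16, s=18: +16·0.0833333° lon, +18·0.0416667° lat → SW at lon 133.333°, lat 52.75°.
Cell spans 0.0833333° lon × 0.0416667° lat. Centre is SW corner plus half of each.
latitude 52.7708, longitude 133.3750.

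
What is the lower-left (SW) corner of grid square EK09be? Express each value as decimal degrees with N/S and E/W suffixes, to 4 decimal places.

19.1667° N, 99.9167° W

Field E=4, K=10: +4·20° lon, +10·10° lat → SW at lon -100°, lat 10°.
Square 0, 9: +0·2° lon, +9·1° lat → SW at lon -100°, lat 19°.
Subsquare b=1, e=4: +1·0.0833333° lon, +4·0.0416667° lat → SW at lon -99.9167°, lat 19.1667°.
latitude 19.1667° N, longitude 99.9167° W.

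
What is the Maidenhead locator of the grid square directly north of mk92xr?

Latitude subsquare r = 17; +1 → 18 = s.
The longitude characters are unchanged.

MK92xs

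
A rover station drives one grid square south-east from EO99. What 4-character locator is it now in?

FO08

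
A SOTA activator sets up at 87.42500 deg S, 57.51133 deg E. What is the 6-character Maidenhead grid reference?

Shift to the Maidenhead origin (180°W, 90°S): lon 237.5113, lat 2.5750.
Field (20°×10°, letters A–R): lon ⌊237.5113/20⌋ = 11 → L; lat ⌊2.5750/10⌋ = 0 → A.
Square (2°×1°, digits 0–9): lon ⌊17.5113/2⌋ = 8; lat ⌊2.5750/1⌋ = 2.
Subsquare (5′×2.5′, letters a–x): lon ⌊1.5113/0.0833333⌋ = 18 → s; lat ⌊0.5750/0.0416667⌋ = 13 → n.

LA82sn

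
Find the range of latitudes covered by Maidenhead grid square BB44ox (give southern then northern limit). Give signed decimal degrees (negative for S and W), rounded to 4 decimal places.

-75.0417, -75.0000

Field B=1, B=1: +1·20° lon, +1·10° lat → SW at lon -160°, lat -80°.
Square 4, 4: +4·2° lon, +4·1° lat → SW at lon -152°, lat -76°.
Subsquare o=14, x=23: +14·0.0833333° lon, +23·0.0416667° lat → SW at lon -150.833°, lat -75.0417°.
Cell spans 0.0833333° lon × 0.0416667° lat.
south -75.0417, north -75.0000.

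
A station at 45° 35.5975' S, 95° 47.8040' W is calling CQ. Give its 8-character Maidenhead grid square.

Add 180° to longitude and 90° to latitude: 84.20327, 44.40671.
Field (20°×10°, letters A–R): 84.20327/20 → 4 → E, 44.40671/10 → 4 → E; chars EE.
Square (2°×1°, digits 0–9): 4.20327/2 → 2, 4.40671/1 → 4; chars 24.
Subsquare (5′×2.5′, letters a–x): 0.20327/0.0833333 → 2 → c, 0.40671/0.0416667 → 9 → j; chars cj.
Extended square (30″×15″, digits 0–9): 0.03660/0.00833333 → 4, 0.03171/0.00416667 → 7; chars 47.

EE24cj47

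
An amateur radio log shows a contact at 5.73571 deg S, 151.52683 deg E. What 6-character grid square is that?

QI54sg

Shift to the Maidenhead origin (180°W, 90°S): lon 331.5268, lat 84.2643.
Field: 331.5268/20 → 16 → Q, 84.2643/10 → 8 → I; chars QI.
Square: 11.5268/2 → 5, 4.2643/1 → 4; chars 54.
Subsquare: 1.5268/0.0833333 → 18 → s, 0.2643/0.0416667 → 6 → g; chars sg.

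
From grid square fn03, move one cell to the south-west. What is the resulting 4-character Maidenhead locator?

EN92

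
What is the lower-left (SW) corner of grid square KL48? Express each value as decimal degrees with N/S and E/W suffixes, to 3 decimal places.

28.000° N, 28.000° E

Field K=10, L=11: +10·20° lon, +11·10° lat → SW at lon 20°, lat 20°.
Square 4, 8: +4·2° lon, +8·1° lat → SW at lon 28°, lat 28°.
latitude 28.000° N, longitude 28.000° E.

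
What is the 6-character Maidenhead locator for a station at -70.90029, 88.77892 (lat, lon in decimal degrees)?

Offset from 180°W / 90°S: lon 268.7789°, lat 19.0997°.
Field: lon ⌊268.7789/20⌋ = 13 → N; lat ⌊19.0997/10⌋ = 1 → B.
Square: lon ⌊8.7789/2⌋ = 4; lat ⌊9.0997/1⌋ = 9.
Subsquare: lon ⌊0.7789/0.0833333⌋ = 9 → j; lat ⌊0.0997/0.0416667⌋ = 2 → c.

NB49jc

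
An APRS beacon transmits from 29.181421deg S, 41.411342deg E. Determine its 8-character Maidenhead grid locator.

LG00qt96

Offset from 180°W / 90°S: lon 221.41134°, lat 60.81858°.
Field: 221.41134/20 → 11 → L, 60.81858/10 → 6 → G; chars LG.
Square: 1.41134/2 → 0, 0.81858/1 → 0; chars 00.
Subsquare: 1.41134/0.0833333 → 16 → q, 0.81858/0.0416667 → 19 → t; chars qt.
Extended square: 0.07801/0.00833333 → 9, 0.02691/0.00416667 → 6; chars 96.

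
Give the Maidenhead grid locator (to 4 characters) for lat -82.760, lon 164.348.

RA27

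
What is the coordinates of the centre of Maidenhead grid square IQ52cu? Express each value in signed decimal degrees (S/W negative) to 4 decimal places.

72.8542, -9.7917

Field I=8, Q=16: +8·20° lon, +16·10° lat → SW at lon -20°, lat 70°.
Square 5, 2: +5·2° lon, +2·1° lat → SW at lon -10°, lat 72°.
Subsquare c=2, u=20: +2·0.0833333° lon, +20·0.0416667° lat → SW at lon -9.83333°, lat 72.8333°.
Cell spans 0.0833333° lon × 0.0416667° lat. Centre is SW corner plus half of each.
latitude 72.8542, longitude -9.7917.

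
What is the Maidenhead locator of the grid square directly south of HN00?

HM09

Latitude square 0; −1 → -1, wraps to 9, carry into field.
Latitude field N = 13; −1 → 12 = M.
The longitude characters are unchanged.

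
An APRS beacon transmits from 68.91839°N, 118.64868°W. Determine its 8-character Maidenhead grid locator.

DP08qw20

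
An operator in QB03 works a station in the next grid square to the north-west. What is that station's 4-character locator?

PB94

Longitude square 0; −1 → -1, wraps to 9, carry into field.
Longitude field Q = 16; −1 → 15 = P.
Latitude square 3; +1 → 4.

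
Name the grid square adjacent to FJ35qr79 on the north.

FJ35qs70

Latitude extended square 9; +1 → 10, wraps to 0, carry into subsquare.
Latitude subsquare r = 17; +1 → 18 = s.
The longitude characters are unchanged.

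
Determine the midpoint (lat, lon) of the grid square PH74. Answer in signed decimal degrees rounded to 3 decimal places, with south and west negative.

-15.500, 135.000

Field P=15, H=7: +15·20° lon, +7·10° lat → SW at lon 120°, lat -20°.
Square 7, 4: +7·2° lon, +4·1° lat → SW at lon 134°, lat -16°.
Cell spans 2° lon × 1° lat. Centre is SW corner plus half of each.
latitude -15.500, longitude 135.000.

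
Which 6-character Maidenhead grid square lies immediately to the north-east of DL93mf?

DL93ng

Longitude subsquare m = 12; +1 → 13 = n.
Latitude subsquare f = 5; +1 → 6 = g.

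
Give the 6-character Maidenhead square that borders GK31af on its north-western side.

GK21xg

Longitude subsquare a = 0; −1 → -1, wraps to 23 = x, carry into square.
Longitude square 3; −1 → 2.
Latitude subsquare f = 5; +1 → 6 = g.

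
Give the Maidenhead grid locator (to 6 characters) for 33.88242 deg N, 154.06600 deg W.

BM23xv

Add 180° to longitude and 90° to latitude: 25.9340, 123.8824.
Field: lon ⌊25.9340/20⌋ = 1 → B; lat ⌊123.8824/10⌋ = 12 → M.
Square: lon ⌊5.9340/2⌋ = 2; lat ⌊3.8824/1⌋ = 3.
Subsquare: lon ⌊1.9340/0.0833333⌋ = 23 → x; lat ⌊0.8824/0.0416667⌋ = 21 → v.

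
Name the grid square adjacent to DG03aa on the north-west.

CG93xb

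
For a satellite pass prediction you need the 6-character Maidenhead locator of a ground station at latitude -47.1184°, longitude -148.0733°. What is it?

Offset from 180°W / 90°S: lon 31.9267°, lat 42.8816°.
Field (20°×10°, letters A–R): lon ⌊31.9267/20⌋ = 1 → B; lat ⌊42.8816/10⌋ = 4 → E.
Square (2°×1°, digits 0–9): lon ⌊11.9267/2⌋ = 5; lat ⌊2.8816/1⌋ = 2.
Subsquare (5′×2.5′, letters a–x): lon ⌊1.9267/0.0833333⌋ = 23 → x; lat ⌊0.8816/0.0416667⌋ = 21 → v.

BE52xv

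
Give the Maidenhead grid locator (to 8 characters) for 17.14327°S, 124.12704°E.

PH22bu55

Add 180° to longitude and 90° to latitude: 304.12704, 72.85673.
Field: lon ⌊304.12704/20⌋ = 15 → P; lat ⌊72.85673/10⌋ = 7 → H.
Square: lon ⌊4.12704/2⌋ = 2; lat ⌊2.85673/1⌋ = 2.
Subsquare: lon ⌊0.12704/0.0833333⌋ = 1 → b; lat ⌊0.85673/0.0416667⌋ = 20 → u.
Extended square: lon ⌊0.04371/0.00833333⌋ = 5; lat ⌊0.02340/0.00416667⌋ = 5.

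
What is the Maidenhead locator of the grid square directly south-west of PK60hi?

PK60gh

Longitude subsquare h = 7; −1 → 6 = g.
Latitude subsquare i = 8; −1 → 7 = h.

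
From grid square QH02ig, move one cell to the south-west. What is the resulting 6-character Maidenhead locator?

QH02hf

Longitude subsquare i = 8; −1 → 7 = h.
Latitude subsquare g = 6; −1 → 5 = f.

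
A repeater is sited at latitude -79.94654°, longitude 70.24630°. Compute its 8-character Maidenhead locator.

MB50cb92

Shift to the Maidenhead origin (180°W, 90°S): lon 250.24630, lat 10.05346.
Field (20°×10°, letters A–R): lon ⌊250.24630/20⌋ = 12 → M; lat ⌊10.05346/10⌋ = 1 → B.
Square (2°×1°, digits 0–9): lon ⌊10.24630/2⌋ = 5; lat ⌊0.05346/1⌋ = 0.
Subsquare (5′×2.5′, letters a–x): lon ⌊0.24630/0.0833333⌋ = 2 → c; lat ⌊0.05346/0.0416667⌋ = 1 → b.
Extended square (30″×15″, digits 0–9): lon ⌊0.07963/0.00833333⌋ = 9; lat ⌊0.01179/0.00416667⌋ = 2.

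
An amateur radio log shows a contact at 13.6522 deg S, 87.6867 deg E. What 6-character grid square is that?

Shift to the Maidenhead origin (180°W, 90°S): lon 267.6867, lat 76.3478.
Field (20°×10°, letters A–R): lon ⌊267.6867/20⌋ = 13 → N; lat ⌊76.3478/10⌋ = 7 → H.
Square (2°×1°, digits 0–9): lon ⌊7.6867/2⌋ = 3; lat ⌊6.3478/1⌋ = 6.
Subsquare (5′×2.5′, letters a–x): lon ⌊1.6867/0.0833333⌋ = 20 → u; lat ⌊0.3478/0.0416667⌋ = 8 → i.

NH36ui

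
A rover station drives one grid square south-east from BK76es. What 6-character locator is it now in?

Longitude subsquare e = 4; +1 → 5 = f.
Latitude subsquare s = 18; −1 → 17 = r.

BK76fr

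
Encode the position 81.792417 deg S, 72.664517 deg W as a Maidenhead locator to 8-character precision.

Shift to the Maidenhead origin (180°W, 90°S): lon 107.33548, lat 8.20758.
Field: lon ⌊107.33548/20⌋ = 5 → F; lat ⌊8.20758/10⌋ = 0 → A.
Square: lon ⌊7.33548/2⌋ = 3; lat ⌊8.20758/1⌋ = 8.
Subsquare: lon ⌊1.33548/0.0833333⌋ = 16 → q; lat ⌊0.20758/0.0416667⌋ = 4 → e.
Extended square: lon ⌊0.00215/0.00833333⌋ = 0; lat ⌊0.04092/0.00416667⌋ = 9.

FA38qe09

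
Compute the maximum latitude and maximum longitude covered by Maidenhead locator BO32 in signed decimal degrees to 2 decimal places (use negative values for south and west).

Field B=1, O=14: +1·20° lon, +14·10° lat → SW at lon -160°, lat 50°.
Square 3, 2: +3·2° lon, +2·1° lat → SW at lon -154°, lat 52°.
Cell spans 2° lon × 1° lat. NE corner is SW corner plus one full cell.
latitude 53.00, longitude -152.00.

53.00, -152.00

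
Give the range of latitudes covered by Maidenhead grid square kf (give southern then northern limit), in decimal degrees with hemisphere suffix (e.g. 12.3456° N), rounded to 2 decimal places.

40.00° S, 30.00° S

Field K=10, F=5: +10·20° lon, +5·10° lat → SW at lon 20°, lat -40°.
Cell spans 20° lon × 10° lat.
south 40.00° S, north 30.00° S.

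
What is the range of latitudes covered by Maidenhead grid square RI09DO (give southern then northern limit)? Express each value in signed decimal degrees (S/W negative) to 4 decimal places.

-0.4167, -0.3750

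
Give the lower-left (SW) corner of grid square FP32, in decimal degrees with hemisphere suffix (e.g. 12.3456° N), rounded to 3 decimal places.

62.000° N, 74.000° W

Field F=5, P=15: +5·20° lon, +15·10° lat → SW at lon -80°, lat 60°.
Square 3, 2: +3·2° lon, +2·1° lat → SW at lon -74°, lat 62°.
latitude 62.000° N, longitude 74.000° W.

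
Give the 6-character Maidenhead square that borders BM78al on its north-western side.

BM68xm

Longitude subsquare a = 0; −1 → -1, wraps to 23 = x, carry into square.
Longitude square 7; −1 → 6.
Latitude subsquare l = 11; +1 → 12 = m.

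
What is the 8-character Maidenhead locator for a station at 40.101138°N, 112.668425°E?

ON60ic04

Shift to the Maidenhead origin (180°W, 90°S): lon 292.66843, lat 130.10114.
Field: lon ⌊292.66843/20⌋ = 14 → O; lat ⌊130.10114/10⌋ = 13 → N.
Square: lon ⌊12.66843/2⌋ = 6; lat ⌊0.10114/1⌋ = 0.
Subsquare: lon ⌊0.66843/0.0833333⌋ = 8 → i; lat ⌊0.10114/0.0416667⌋ = 2 → c.
Extended square: lon ⌊0.00176/0.00833333⌋ = 0; lat ⌊0.01780/0.00416667⌋ = 4.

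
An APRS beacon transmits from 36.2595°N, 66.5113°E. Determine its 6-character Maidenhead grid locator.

MM36gg

Shift to the Maidenhead origin (180°W, 90°S): lon 246.5113, lat 126.2595.
Field (20°×10°, letters A–R): lon ⌊246.5113/20⌋ = 12 → M; lat ⌊126.2595/10⌋ = 12 → M.
Square (2°×1°, digits 0–9): lon ⌊6.5113/2⌋ = 3; lat ⌊6.2595/1⌋ = 6.
Subsquare (5′×2.5′, letters a–x): lon ⌊0.5113/0.0833333⌋ = 6 → g; lat ⌊0.2595/0.0416667⌋ = 6 → g.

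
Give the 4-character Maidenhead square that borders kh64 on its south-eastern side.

KH73

Longitude square 6; +1 → 7.
Latitude square 4; −1 → 3.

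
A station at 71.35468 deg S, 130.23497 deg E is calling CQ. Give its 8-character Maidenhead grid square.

PB58cp84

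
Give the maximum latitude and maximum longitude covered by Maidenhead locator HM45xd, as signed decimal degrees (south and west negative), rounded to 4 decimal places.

35.1667, -30.0000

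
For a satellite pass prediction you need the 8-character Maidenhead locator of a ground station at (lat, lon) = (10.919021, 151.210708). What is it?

Shift to the Maidenhead origin (180°W, 90°S): lon 331.21071, lat 100.91902.
Field: lon ⌊331.21071/20⌋ = 16 → Q; lat ⌊100.91902/10⌋ = 10 → K.
Square: lon ⌊11.21071/2⌋ = 5; lat ⌊0.91902/1⌋ = 0.
Subsquare: lon ⌊1.21071/0.0833333⌋ = 14 → o; lat ⌊0.91902/0.0416667⌋ = 22 → w.
Extended square: lon ⌊0.04404/0.00833333⌋ = 5; lat ⌊0.00235/0.00416667⌋ = 0.

QK50ow50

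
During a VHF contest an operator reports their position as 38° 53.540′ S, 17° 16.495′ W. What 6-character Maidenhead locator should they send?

IF11ic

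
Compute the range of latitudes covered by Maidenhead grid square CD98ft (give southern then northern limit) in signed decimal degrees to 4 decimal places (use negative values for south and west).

-51.2083, -51.1667

Field C=2, D=3: +2·20° lon, +3·10° lat → SW at lon -140°, lat -60°.
Square 9, 8: +9·2° lon, +8·1° lat → SW at lon -122°, lat -52°.
Subsquare f=5, t=19: +5·0.0833333° lon, +19·0.0416667° lat → SW at lon -121.583°, lat -51.2083°.
Cell spans 0.0833333° lon × 0.0416667° lat.
south -51.2083, north -51.1667.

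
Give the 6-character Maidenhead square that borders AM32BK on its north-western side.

Longitude subsquare b = 1; −1 → 0 = a.
Latitude subsquare k = 10; +1 → 11 = l.

AM32al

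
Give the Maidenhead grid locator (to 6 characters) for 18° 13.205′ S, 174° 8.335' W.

Offset from 180°W / 90°S: lon 5.8611°, lat 71.7799°.
Field (20°×10°, letters A–R): lon ⌊5.8611/20⌋ = 0 → A; lat ⌊71.7799/10⌋ = 7 → H.
Square (2°×1°, digits 0–9): lon ⌊5.8611/2⌋ = 2; lat ⌊1.7799/1⌋ = 1.
Subsquare (5′×2.5′, letters a–x): lon ⌊1.8611/0.0833333⌋ = 22 → w; lat ⌊0.7799/0.0416667⌋ = 18 → s.

AH21ws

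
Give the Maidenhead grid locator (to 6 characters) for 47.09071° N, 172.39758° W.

AN37tc

Shift to the Maidenhead origin (180°W, 90°S): lon 7.6024, lat 137.0907.
Field: 7.6024/20 → 0 → A, 137.0907/10 → 13 → N; chars AN.
Square: 7.6024/2 → 3, 7.0907/1 → 7; chars 37.
Subsquare: 1.6024/0.0833333 → 19 → t, 0.0907/0.0416667 → 2 → c; chars tc.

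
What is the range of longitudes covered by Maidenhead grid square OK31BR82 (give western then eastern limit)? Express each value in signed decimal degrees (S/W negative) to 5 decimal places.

106.15000, 106.15833

Field O=14, K=10: +14·20° lon, +10·10° lat → SW at lon 100°, lat 10°.
Square 3, 1: +3·2° lon, +1·1° lat → SW at lon 106°, lat 11°.
Subsquare b=1, r=17: +1·0.0833333° lon, +17·0.0416667° lat → SW at lon 106.083°, lat 11.7083°.
Extended square 8, 2: +8·0.00833333° lon, +2·0.00416667° lat → SW at lon 106.15°, lat 11.7167°.
Cell spans 0.00833333° lon × 0.00416667° lat.
west 106.15000, east 106.15833.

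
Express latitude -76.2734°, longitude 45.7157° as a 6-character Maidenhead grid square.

Offset from 180°W / 90°S: lon 225.7157°, lat 13.7266°.
Field (20°×10°, letters A–R): lon ⌊225.7157/20⌋ = 11 → L; lat ⌊13.7266/10⌋ = 1 → B.
Square (2°×1°, digits 0–9): lon ⌊5.7157/2⌋ = 2; lat ⌊3.7266/1⌋ = 3.
Subsquare (5′×2.5′, letters a–x): lon ⌊1.7157/0.0833333⌋ = 20 → u; lat ⌊0.7266/0.0416667⌋ = 17 → r.

LB23ur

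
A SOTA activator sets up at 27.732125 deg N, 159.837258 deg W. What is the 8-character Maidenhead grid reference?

Offset from 180°W / 90°S: lon 20.16274°, lat 117.73212°.
Field (20°×10°, letters A–R): 20.16274/20 → 1 → B, 117.73212/10 → 11 → L; chars BL.
Square (2°×1°, digits 0–9): 0.16274/2 → 0, 7.73212/1 → 7; chars 07.
Subsquare (5′×2.5′, letters a–x): 0.16274/0.0833333 → 1 → b, 0.73212/0.0416667 → 17 → r; chars br.
Extended square (30″×15″, digits 0–9): 0.07941/0.00833333 → 9, 0.02379/0.00416667 → 5; chars 95.

BL07br95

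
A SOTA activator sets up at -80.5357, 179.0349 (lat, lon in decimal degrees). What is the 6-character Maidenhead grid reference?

RA99ml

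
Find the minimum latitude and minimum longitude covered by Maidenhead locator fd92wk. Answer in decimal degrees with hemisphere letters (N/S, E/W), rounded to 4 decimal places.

57.5833° S, 60.1667° W

Field F=5, D=3: +5·20° lon, +3·10° lat → SW at lon -80°, lat -60°.
Square 9, 2: +9·2° lon, +2·1° lat → SW at lon -62°, lat -58°.
Subsquare w=22, k=10: +22·0.0833333° lon, +10·0.0416667° lat → SW at lon -60.1667°, lat -57.5833°.
latitude 57.5833° S, longitude 60.1667° W.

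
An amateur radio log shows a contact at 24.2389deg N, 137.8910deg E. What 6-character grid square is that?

PL84wf

Shift to the Maidenhead origin (180°W, 90°S): lon 317.8910, lat 114.2389.
Field: 317.8910/20 → 15 → P, 114.2389/10 → 11 → L; chars PL.
Square: 17.8910/2 → 8, 4.2389/1 → 4; chars 84.
Subsquare: 1.8910/0.0833333 → 22 → w, 0.2389/0.0416667 → 5 → f; chars wf.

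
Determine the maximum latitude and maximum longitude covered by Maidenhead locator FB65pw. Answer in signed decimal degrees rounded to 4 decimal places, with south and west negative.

-74.0417, -66.6667

Field F=5, B=1: +5·20° lon, +1·10° lat → SW at lon -80°, lat -80°.
Square 6, 5: +6·2° lon, +5·1° lat → SW at lon -68°, lat -75°.
Subsquare p=15, w=22: +15·0.0833333° lon, +22·0.0416667° lat → SW at lon -66.75°, lat -74.0833°.
Cell spans 0.0833333° lon × 0.0416667° lat. NE corner is SW corner plus one full cell.
latitude -74.0417, longitude -66.6667.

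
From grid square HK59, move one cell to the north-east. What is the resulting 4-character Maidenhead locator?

HL60

Longitude square 5; +1 → 6.
Latitude square 9; +1 → 10, wraps to 0, carry into field.
Latitude field K = 10; +1 → 11 = L.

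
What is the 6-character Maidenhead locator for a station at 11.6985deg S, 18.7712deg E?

Add 180° to longitude and 90° to latitude: 198.7712, 78.3015.
Field: lon ⌊198.7712/20⌋ = 9 → J; lat ⌊78.3015/10⌋ = 7 → H.
Square: lon ⌊18.7712/2⌋ = 9; lat ⌊8.3015/1⌋ = 8.
Subsquare: lon ⌊0.7712/0.0833333⌋ = 9 → j; lat ⌊0.3015/0.0416667⌋ = 7 → h.

JH98jh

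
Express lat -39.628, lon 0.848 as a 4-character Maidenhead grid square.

JF00

Offset from 180°W / 90°S: lon 180.85°, lat 50.37°.
Field: 180.85/20 → 9 → J, 50.37/10 → 5 → F; chars JF.
Square: 0.85/2 → 0, 0.37/1 → 0; chars 00.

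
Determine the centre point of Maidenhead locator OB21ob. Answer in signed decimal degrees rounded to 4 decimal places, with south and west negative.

Field O=14, B=1: +14·20° lon, +1·10° lat → SW at lon 100°, lat -80°.
Square 2, 1: +2·2° lon, +1·1° lat → SW at lon 104°, lat -79°.
Subsquare o=14, b=1: +14·0.0833333° lon, +1·0.0416667° lat → SW at lon 105.167°, lat -78.9583°.
Cell spans 0.0833333° lon × 0.0416667° lat. Centre is SW corner plus half of each.
latitude -78.9375, longitude 105.2083.

-78.9375, 105.2083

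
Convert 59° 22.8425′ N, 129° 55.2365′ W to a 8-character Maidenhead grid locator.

Offset from 180°W / 90°S: lon 50.07939°, lat 149.38071°.
Field (20°×10°, letters A–R): lon ⌊50.07939/20⌋ = 2 → C; lat ⌊149.38071/10⌋ = 14 → O.
Square (2°×1°, digits 0–9): lon ⌊10.07939/2⌋ = 5; lat ⌊9.38071/1⌋ = 9.
Subsquare (5′×2.5′, letters a–x): lon ⌊0.07939/0.0833333⌋ = 0 → a; lat ⌊0.38071/0.0416667⌋ = 9 → j.
Extended square (30″×15″, digits 0–9): lon ⌊0.07939/0.00833333⌋ = 9; lat ⌊0.00571/0.00416667⌋ = 1.

CO59aj91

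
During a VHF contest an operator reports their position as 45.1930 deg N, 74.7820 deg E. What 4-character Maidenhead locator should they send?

Shift to the Maidenhead origin (180°W, 90°S): lon 254.78, lat 135.19.
Field: lon ⌊254.78/20⌋ = 12 → M; lat ⌊135.19/10⌋ = 13 → N.
Square: lon ⌊14.78/2⌋ = 7; lat ⌊5.19/1⌋ = 5.

MN75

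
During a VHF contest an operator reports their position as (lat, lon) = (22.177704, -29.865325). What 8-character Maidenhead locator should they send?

HL52be62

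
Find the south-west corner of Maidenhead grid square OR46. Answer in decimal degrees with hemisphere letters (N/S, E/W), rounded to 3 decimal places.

Field O=14, R=17: +14·20° lon, +17·10° lat → SW at lon 100°, lat 80°.
Square 4, 6: +4·2° lon, +6·1° lat → SW at lon 108°, lat 86°.
latitude 86.000° N, longitude 108.000° E.

86.000° N, 108.000° E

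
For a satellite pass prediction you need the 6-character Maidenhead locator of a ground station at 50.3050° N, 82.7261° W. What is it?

EO80ph

Shift to the Maidenhead origin (180°W, 90°S): lon 97.2739, lat 140.3050.
Field: 97.2739/20 → 4 → E, 140.3050/10 → 14 → O; chars EO.
Square: 17.2739/2 → 8, 0.3050/1 → 0; chars 80.
Subsquare: 1.2739/0.0833333 → 15 → p, 0.3050/0.0416667 → 7 → h; chars ph.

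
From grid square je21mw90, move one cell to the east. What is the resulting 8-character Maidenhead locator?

Longitude extended square 9; +1 → 10, wraps to 0, carry into subsquare.
Longitude subsquare m = 12; +1 → 13 = n.
The latitude characters are unchanged.

JE21nw00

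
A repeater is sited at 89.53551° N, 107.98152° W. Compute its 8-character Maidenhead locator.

DR69am28

Offset from 180°W / 90°S: lon 72.01848°, lat 179.53551°.
Field: lon ⌊72.01848/20⌋ = 3 → D; lat ⌊179.53551/10⌋ = 17 → R.
Square: lon ⌊12.01848/2⌋ = 6; lat ⌊9.53551/1⌋ = 9.
Subsquare: lon ⌊0.01848/0.0833333⌋ = 0 → a; lat ⌊0.53551/0.0416667⌋ = 12 → m.
Extended square: lon ⌊0.01848/0.00833333⌋ = 2; lat ⌊0.03551/0.00416667⌋ = 8.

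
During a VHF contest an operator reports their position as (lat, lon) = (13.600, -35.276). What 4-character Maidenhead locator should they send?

Add 180° to longitude and 90° to latitude: 144.72, 103.60.
Field: lon ⌊144.72/20⌋ = 7 → H; lat ⌊103.60/10⌋ = 10 → K.
Square: lon ⌊4.72/2⌋ = 2; lat ⌊3.60/1⌋ = 3.

HK23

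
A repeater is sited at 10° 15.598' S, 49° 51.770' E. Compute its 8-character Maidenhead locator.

Add 180° to longitude and 90° to latitude: 229.86283, 79.74003.
Field: lon ⌊229.86283/20⌋ = 11 → L; lat ⌊79.74003/10⌋ = 7 → H.
Square: lon ⌊9.86283/2⌋ = 4; lat ⌊9.74003/1⌋ = 9.
Subsquare: lon ⌊1.86283/0.0833333⌋ = 22 → w; lat ⌊0.74003/0.0416667⌋ = 17 → r.
Extended square: lon ⌊0.02950/0.00833333⌋ = 3; lat ⌊0.03170/0.00416667⌋ = 7.

LH49wr37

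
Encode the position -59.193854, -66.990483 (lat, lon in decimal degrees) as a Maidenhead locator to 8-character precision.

Add 180° to longitude and 90° to latitude: 113.00952, 30.80615.
Field (20°×10°, letters A–R): 113.00952/20 → 5 → F, 30.80615/10 → 3 → D; chars FD.
Square (2°×1°, digits 0–9): 13.00952/2 → 6, 0.80615/1 → 0; chars 60.
Subsquare (5′×2.5′, letters a–x): 1.00952/0.0833333 → 12 → m, 0.80615/0.0416667 → 19 → t; chars mt.
Extended square (30″×15″, digits 0–9): 0.00952/0.00833333 → 1, 0.01448/0.00416667 → 3; chars 13.

FD60mt13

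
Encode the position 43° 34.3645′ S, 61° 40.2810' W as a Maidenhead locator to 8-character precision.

FE96dk92

Shift to the Maidenhead origin (180°W, 90°S): lon 118.32865, lat 46.42726.
Field: 118.32865/20 → 5 → F, 46.42726/10 → 4 → E; chars FE.
Square: 18.32865/2 → 9, 6.42726/1 → 6; chars 96.
Subsquare: 0.32865/0.0833333 → 3 → d, 0.42726/0.0416667 → 10 → k; chars dk.
Extended square: 0.07865/0.00833333 → 9, 0.01059/0.00416667 → 2; chars 92.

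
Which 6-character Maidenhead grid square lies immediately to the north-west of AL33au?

Longitude subsquare a = 0; −1 → -1, wraps to 23 = x, carry into square.
Longitude square 3; −1 → 2.
Latitude subsquare u = 20; +1 → 21 = v.

AL23xv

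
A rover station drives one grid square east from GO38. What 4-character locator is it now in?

GO48

Longitude square 3; +1 → 4.
The latitude characters are unchanged.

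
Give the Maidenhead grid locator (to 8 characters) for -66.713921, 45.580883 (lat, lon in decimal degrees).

LC23sg98

Add 180° to longitude and 90° to latitude: 225.58088, 23.28608.
Field (20°×10°, letters A–R): 225.58088/20 → 11 → L, 23.28608/10 → 2 → C; chars LC.
Square (2°×1°, digits 0–9): 5.58088/2 → 2, 3.28608/1 → 3; chars 23.
Subsquare (5′×2.5′, letters a–x): 1.58088/0.0833333 → 18 → s, 0.28608/0.0416667 → 6 → g; chars sg.
Extended square (30″×15″, digits 0–9): 0.08088/0.00833333 → 9, 0.03608/0.00416667 → 8; chars 98.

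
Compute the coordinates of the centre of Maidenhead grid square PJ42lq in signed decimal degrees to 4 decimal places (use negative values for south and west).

2.6875, 128.9583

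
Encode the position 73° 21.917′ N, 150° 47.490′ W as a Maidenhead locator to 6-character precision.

BQ43oi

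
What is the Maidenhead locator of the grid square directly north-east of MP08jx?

MP09ka

Longitude subsquare j = 9; +1 → 10 = k.
Latitude subsquare x = 23; +1 → 24, wraps to 0 = a, carry into square.
Latitude square 8; +1 → 9.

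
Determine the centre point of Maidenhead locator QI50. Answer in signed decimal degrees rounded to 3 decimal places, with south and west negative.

-9.500, 151.000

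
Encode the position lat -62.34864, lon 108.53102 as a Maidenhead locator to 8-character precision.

Shift to the Maidenhead origin (180°W, 90°S): lon 288.53102, lat 27.65136.
Field: 288.53102/20 → 14 → O, 27.65136/10 → 2 → C; chars OC.
Square: 8.53102/2 → 4, 7.65136/1 → 7; chars 47.
Subsquare: 0.53102/0.0833333 → 6 → g, 0.65136/0.0416667 → 15 → p; chars gp.
Extended square: 0.03102/0.00833333 → 3, 0.02636/0.00416667 → 6; chars 36.

OC47gp36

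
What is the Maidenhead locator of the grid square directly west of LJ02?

KJ92

Longitude square 0; −1 → -1, wraps to 9, carry into field.
Longitude field L = 11; −1 → 10 = K.
The latitude characters are unchanged.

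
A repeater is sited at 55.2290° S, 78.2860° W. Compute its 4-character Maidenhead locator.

FD04

Shift to the Maidenhead origin (180°W, 90°S): lon 101.71, lat 34.77.
Field (20°×10°, letters A–R): lon ⌊101.71/20⌋ = 5 → F; lat ⌊34.77/10⌋ = 3 → D.
Square (2°×1°, digits 0–9): lon ⌊1.71/2⌋ = 0; lat ⌊4.77/1⌋ = 4.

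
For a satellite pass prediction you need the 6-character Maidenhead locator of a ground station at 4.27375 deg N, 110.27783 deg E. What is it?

OJ54dg

Shift to the Maidenhead origin (180°W, 90°S): lon 290.2778, lat 94.2738.
Field: lon ⌊290.2778/20⌋ = 14 → O; lat ⌊94.2738/10⌋ = 9 → J.
Square: lon ⌊10.2778/2⌋ = 5; lat ⌊4.2738/1⌋ = 4.
Subsquare: lon ⌊0.2778/0.0833333⌋ = 3 → d; lat ⌊0.2738/0.0416667⌋ = 6 → g.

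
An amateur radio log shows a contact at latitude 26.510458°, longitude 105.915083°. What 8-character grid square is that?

OL26wm92

Shift to the Maidenhead origin (180°W, 90°S): lon 285.91508, lat 116.51046.
Field: lon ⌊285.91508/20⌋ = 14 → O; lat ⌊116.51046/10⌋ = 11 → L.
Square: lon ⌊5.91508/2⌋ = 2; lat ⌊6.51046/1⌋ = 6.
Subsquare: lon ⌊1.91508/0.0833333⌋ = 22 → w; lat ⌊0.51046/0.0416667⌋ = 12 → m.
Extended square: lon ⌊0.08175/0.00833333⌋ = 9; lat ⌊0.01046/0.00416667⌋ = 2.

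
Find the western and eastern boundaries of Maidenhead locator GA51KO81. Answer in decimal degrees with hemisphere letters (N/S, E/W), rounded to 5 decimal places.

Field G=6, A=0: +6·20° lon, +0·10° lat → SW at lon -60°, lat -90°.
Square 5, 1: +5·2° lon, +1·1° lat → SW at lon -50°, lat -89°.
Subsquare k=10, o=14: +10·0.0833333° lon, +14·0.0416667° lat → SW at lon -49.1667°, lat -88.4167°.
Extended square 8, 1: +8·0.00833333° lon, +1·0.00416667° lat → SW at lon -49.1°, lat -88.4125°.
Cell spans 0.00833333° lon × 0.00416667° lat.
west 49.10000° W, east 49.09167° W.

49.10000° W, 49.09167° W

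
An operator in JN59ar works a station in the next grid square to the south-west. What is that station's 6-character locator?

Longitude subsquare a = 0; −1 → -1, wraps to 23 = x, carry into square.
Longitude square 5; −1 → 4.
Latitude subsquare r = 17; −1 → 16 = q.

JN49xq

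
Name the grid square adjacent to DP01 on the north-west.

Longitude square 0; −1 → -1, wraps to 9, carry into field.
Longitude field D = 3; −1 → 2 = C.
Latitude square 1; +1 → 2.

CP92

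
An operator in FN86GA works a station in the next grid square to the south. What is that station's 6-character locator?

FN85gx

Latitude subsquare a = 0; −1 → -1, wraps to 23 = x, carry into square.
Latitude square 6; −1 → 5.
The longitude characters are unchanged.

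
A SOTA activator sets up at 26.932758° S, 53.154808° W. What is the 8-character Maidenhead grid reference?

Shift to the Maidenhead origin (180°W, 90°S): lon 126.84519, lat 63.06724.
Field: lon ⌊126.84519/20⌋ = 6 → G; lat ⌊63.06724/10⌋ = 6 → G.
Square: lon ⌊6.84519/2⌋ = 3; lat ⌊3.06724/1⌋ = 3.
Subsquare: lon ⌊0.84519/0.0833333⌋ = 10 → k; lat ⌊0.06724/0.0416667⌋ = 1 → b.
Extended square: lon ⌊0.01186/0.00833333⌋ = 1; lat ⌊0.02558/0.00416667⌋ = 6.

GG33kb16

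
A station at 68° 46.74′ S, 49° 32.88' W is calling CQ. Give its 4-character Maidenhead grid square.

Shift to the Maidenhead origin (180°W, 90°S): lon 130.45, lat 21.22.
Field: 130.45/20 → 6 → G, 21.22/10 → 2 → C; chars GC.
Square: 10.45/2 → 5, 1.22/1 → 1; chars 51.

GC51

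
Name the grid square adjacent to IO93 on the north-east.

JO04

Longitude square 9; +1 → 10, wraps to 0, carry into field.
Longitude field I = 8; +1 → 9 = J.
Latitude square 3; +1 → 4.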